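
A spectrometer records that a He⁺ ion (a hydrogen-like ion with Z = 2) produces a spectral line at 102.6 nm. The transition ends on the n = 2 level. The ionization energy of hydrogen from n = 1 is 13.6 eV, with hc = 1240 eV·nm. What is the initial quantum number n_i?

n_i = 6

The photon energy is ΔE = hc/λ = 1240 / 102.6 = 12.09 eV.
With Z = 2, ΔE = 54.40 × (1/n_f² − 1/n_i²), so 1/n_f² − 1/n_i² = 0.2222.
With n_f = 2: 1/n_i² = 1/4 − 0.2222 = 0.02784, so n_i ≈ 5.99.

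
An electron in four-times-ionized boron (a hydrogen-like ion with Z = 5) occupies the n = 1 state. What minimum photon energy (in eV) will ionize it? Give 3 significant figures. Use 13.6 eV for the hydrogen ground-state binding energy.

340 eV

E_n = −13.6 Z²/n² = −340.0/n² eV for Z = 5.
E_1 = −340.0/1 = −340 eV, so ionization (to E = 0) requires 340 eV.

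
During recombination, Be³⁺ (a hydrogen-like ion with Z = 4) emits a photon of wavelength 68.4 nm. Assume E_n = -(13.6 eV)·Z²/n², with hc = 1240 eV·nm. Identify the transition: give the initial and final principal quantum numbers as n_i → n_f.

The photon energy is ΔE = hc/λ = 1240 / 68.4 = 18.13 eV.
With Z = 4, ΔE = 217.6 × (1/n_f² − 1/n_i²), so 1/n_f² − 1/n_i² = 0.08331.
Trying n_f = 3 gives 1/n_i² = 0.02780, i.e. n_i ≈ 6; this pair matches.

n_i = 6, n_f = 3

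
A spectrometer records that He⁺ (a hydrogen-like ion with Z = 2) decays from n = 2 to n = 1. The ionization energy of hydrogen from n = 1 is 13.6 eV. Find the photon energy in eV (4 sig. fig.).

The Bohr energies scale as Z², so for Z = 2: E_n = −54.40/n² eV.
E_2 = −54.40/4 = −13.60 eV and E_1 = −54.40/1 = −54.40 eV.
The photon energy is |E_2 − E_1| = 40.80 eV.

40.80 eV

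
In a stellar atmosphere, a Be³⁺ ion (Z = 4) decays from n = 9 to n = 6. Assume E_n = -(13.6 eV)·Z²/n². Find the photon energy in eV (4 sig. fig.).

The Bohr energies scale as Z², so for Z = 4: E_n = −217.6/n² eV.
E_9 = −217.6/81 = −2.686 eV and E_6 = −217.6/36 = −6.044 eV.
The photon energy is |E_9 − E_6| = 3.358 eV.

3.358 eV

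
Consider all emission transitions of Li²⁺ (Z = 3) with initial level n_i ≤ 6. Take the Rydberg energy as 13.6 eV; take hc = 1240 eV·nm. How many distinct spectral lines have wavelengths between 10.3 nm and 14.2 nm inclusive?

5

Enumerate all n_i → n_f pairs with 1 ≤ n_f < n_i ≤ 6 and compute λ = 1240 / [13.6·9·(1/n_f² − 1/n_i²)].
Lines falling in [10.3, 14.2] nm: 6→1 (10.42 nm), 5→1 (10.55 nm), 4→1 (10.81 nm), 3→1 (11.40 nm), 2→1 (13.51 nm).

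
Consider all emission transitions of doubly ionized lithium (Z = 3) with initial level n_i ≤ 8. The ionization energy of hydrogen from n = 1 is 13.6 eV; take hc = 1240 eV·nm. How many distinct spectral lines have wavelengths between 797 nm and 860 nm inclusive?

2

Enumerate all n_i → n_f pairs with 1 ≤ n_f < n_i ≤ 8 and compute λ = 1240 / [13.6·9·(1/n_f² − 1/n_i²)].
Lines falling in [797, 860] nm: 6→5 (828.9 nm), 8→6 (833.6 nm).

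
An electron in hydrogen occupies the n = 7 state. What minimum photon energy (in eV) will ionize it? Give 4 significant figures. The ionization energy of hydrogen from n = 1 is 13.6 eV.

E_7 = −13.60/49 = −0.2776 eV, so ionization (to E = 0) requires 0.2776 eV.

0.2776 eV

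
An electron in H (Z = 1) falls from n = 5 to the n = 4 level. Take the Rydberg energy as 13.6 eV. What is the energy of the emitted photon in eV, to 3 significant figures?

0.306 eV

E_5 = −13.60/25 = −0.5440 eV and E_4 = −13.60/16 = −0.8500 eV.
The photon energy is |E_5 − E_4| = 0.306 eV.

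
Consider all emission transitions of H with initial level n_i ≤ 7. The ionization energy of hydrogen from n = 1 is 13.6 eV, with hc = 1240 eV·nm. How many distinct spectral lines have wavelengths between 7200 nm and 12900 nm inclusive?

2

Enumerate all n_i → n_f pairs with 1 ≤ n_f < n_i ≤ 7 and compute λ = 1240 / [13.6·1·(1/n_f² − 1/n_i²)].
Lines falling in [7200, 12900] nm: 6→5 (7460 nm), 7→6 (12370 nm).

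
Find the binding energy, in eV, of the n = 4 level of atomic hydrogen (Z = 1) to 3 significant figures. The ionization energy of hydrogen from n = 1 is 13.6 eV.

0.850 eV

E_4 = −13.60/16 = −0.850 eV, so ionization (to E = 0) requires 0.850 eV.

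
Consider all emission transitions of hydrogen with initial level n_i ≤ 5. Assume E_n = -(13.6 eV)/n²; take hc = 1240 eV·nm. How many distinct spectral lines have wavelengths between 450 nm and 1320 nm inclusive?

3

Enumerate all n_i → n_f pairs with 1 ≤ n_f < n_i ≤ 5 and compute λ = 1240 / [13.6·1·(1/n_f² − 1/n_i²)].
Lines falling in [450, 1320] nm: 4→2 (486.3 nm), 3→2 (656.5 nm), 5→3 (1282 nm).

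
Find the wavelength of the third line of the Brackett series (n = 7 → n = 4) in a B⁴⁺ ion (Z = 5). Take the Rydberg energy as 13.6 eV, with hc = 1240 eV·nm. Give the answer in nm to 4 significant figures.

The Brackett series terminates on n_f = 4; the third line has n_i = 4+3 = 7.
ΔE = 340.0 × (1/4² − 1/7²) = 14.31 eV.
λ = 1240 / 14.31 = 86.65 nm.

86.65 nm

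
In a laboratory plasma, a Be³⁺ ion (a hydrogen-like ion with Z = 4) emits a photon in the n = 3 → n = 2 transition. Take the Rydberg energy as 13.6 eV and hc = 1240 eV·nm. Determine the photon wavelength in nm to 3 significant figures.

For Z = 4 the level energies scale as Z², so the effective Rydberg energy is 13.6 × 16 = 217.6 eV.
ΔE = 217.6 × (1/2² − 1/3²) = 217.6 × 0.1389 = 30.22 eV.
λ = hc/ΔE = 1240 / 30.22 = 41.0 nm.

41.0 nm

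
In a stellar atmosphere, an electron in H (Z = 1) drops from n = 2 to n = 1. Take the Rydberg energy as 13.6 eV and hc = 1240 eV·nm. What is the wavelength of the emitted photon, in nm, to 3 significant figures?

ΔE = 13.60 × (1/1² − 1/2²) = 13.60 × 0.7500 = 10.20 eV.
λ = hc/ΔE = 1240 / 10.20 = 122 nm.

122 nm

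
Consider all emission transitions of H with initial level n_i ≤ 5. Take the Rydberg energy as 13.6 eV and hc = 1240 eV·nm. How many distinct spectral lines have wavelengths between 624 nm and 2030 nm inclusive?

Enumerate all n_i → n_f pairs with 1 ≤ n_f < n_i ≤ 5 and compute λ = 1240 / [13.6·1·(1/n_f² − 1/n_i²)].
Lines falling in [624, 2030] nm: 3→2 (656.5 nm), 5→3 (1282 nm), 4→3 (1876 nm).

3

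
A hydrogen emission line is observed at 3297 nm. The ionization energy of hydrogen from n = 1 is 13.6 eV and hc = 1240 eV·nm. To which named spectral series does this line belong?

ΔE = 1240/3297 = 0.3761 eV.
This matches 13.6 × (1/5² − 1/9²), so n_f = 5: the Pfund series.

Pfund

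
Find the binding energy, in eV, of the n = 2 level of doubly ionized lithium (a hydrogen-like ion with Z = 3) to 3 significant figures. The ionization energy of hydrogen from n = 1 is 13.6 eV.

30.6 eV

E_n = −13.6 Z²/n² = −122.4/n² eV for Z = 3.
E_2 = −122.4/4 = −30.6 eV, so ionization (to E = 0) requires 30.6 eV.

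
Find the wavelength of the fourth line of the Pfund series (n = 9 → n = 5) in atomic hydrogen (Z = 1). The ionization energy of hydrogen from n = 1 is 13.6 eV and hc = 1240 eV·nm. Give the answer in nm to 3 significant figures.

The Pfund series terminates on n_f = 5; the fourth line has n_i = 5+4 = 9.
ΔE = 13.60 × (1/5² − 1/9²) = 0.3761 eV.
λ = 1240 / 0.3761 = 3300 nm.

3300 nm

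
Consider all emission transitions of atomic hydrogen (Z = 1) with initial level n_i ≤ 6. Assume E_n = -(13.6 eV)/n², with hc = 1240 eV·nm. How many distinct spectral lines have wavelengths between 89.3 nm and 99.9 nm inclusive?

Enumerate all n_i → n_f pairs with 1 ≤ n_f < n_i ≤ 6 and compute λ = 1240 / [13.6·1·(1/n_f² − 1/n_i²)].
Lines falling in [89.3, 99.9] nm: 6→1 (93.78 nm), 5→1 (94.98 nm), 4→1 (97.25 nm).

3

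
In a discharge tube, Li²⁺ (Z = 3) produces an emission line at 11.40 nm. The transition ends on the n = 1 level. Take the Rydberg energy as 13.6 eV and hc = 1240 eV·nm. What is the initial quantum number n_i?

The photon energy is ΔE = hc/λ = 1240 / 11.40 = 108.8 eV.
With Z = 3, ΔE = 122.4 × (1/n_f² − 1/n_i²), so 1/n_f² − 1/n_i² = 0.8887.
With n_f = 1: 1/n_i² = 1/1 − 0.8887 = 0.1113, so n_i ≈ 3.00.

n_i = 3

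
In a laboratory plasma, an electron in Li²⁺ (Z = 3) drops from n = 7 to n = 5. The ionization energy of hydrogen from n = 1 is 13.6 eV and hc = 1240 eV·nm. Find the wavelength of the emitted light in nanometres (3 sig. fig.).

517 nm

For Z = 3 the level energies scale as Z², so the effective Rydberg energy is 13.6 × 9 = 122.4 eV.
ΔE = 122.4 × (1/5² − 1/7²) = 122.4 × 0.01959 = 2.398 eV.
λ = hc/ΔE = 1240 / 2.398 = 517 nm.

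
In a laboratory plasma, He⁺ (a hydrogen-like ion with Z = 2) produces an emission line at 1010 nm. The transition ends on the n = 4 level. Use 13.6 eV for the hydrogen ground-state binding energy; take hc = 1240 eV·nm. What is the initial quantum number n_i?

The photon energy is ΔE = hc/λ = 1240 / 1010 = 1.228 eV.
With Z = 2, ΔE = 54.40 × (1/n_f² − 1/n_i²), so 1/n_f² − 1/n_i² = 0.02257.
With n_f = 4: 1/n_i² = 1/16 − 0.02257 = 0.03993, so n_i ≈ 5.00.

n_i = 5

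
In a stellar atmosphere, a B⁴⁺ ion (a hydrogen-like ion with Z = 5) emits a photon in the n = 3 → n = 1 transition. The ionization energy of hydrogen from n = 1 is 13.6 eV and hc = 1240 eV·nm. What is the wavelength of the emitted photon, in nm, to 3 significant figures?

4.10 nm

For Z = 5 the level energies scale as Z², so the effective Rydberg energy is 13.6 × 25 = 340.0 eV.
ΔE = 340.0 × (1/1² − 1/3²) = 340.0 × 0.8889 = 302.2 eV.
λ = hc/ΔE = 1240 / 302.2 = 4.10 nm.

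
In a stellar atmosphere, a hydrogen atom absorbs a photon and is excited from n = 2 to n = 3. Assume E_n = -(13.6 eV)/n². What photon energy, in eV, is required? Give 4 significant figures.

1.889 eV

E_3 = −13.60/9 = −1.511 eV and E_2 = −13.60/4 = −3.400 eV.
The photon energy is |E_3 − E_2| = 1.889 eV.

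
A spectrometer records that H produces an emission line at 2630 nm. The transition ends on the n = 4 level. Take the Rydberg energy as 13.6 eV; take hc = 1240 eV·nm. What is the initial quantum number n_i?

n_i = 6

The photon energy is ΔE = hc/λ = 1240 / 2630 = 0.4715 eV.
With Z = 1, ΔE = 13.60 × (1/n_f² − 1/n_i²), so 1/n_f² − 1/n_i² = 0.03467.
With n_f = 4: 1/n_i² = 1/16 − 0.03467 = 0.02783, so n_i ≈ 5.99.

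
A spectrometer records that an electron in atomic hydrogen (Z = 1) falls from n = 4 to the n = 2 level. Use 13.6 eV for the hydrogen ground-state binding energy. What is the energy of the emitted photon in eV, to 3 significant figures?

2.55 eV

E_4 = −13.60/16 = −0.8500 eV and E_2 = −13.60/4 = −3.400 eV.
The photon energy is |E_4 − E_2| = 2.55 eV.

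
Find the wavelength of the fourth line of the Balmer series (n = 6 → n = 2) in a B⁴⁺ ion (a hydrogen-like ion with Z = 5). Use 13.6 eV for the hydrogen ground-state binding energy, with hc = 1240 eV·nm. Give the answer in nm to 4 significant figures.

16.41 nm

The Balmer series terminates on n_f = 2; the fourth line has n_i = 2+4 = 6.
ΔE = 340.0 × (1/2² − 1/6²) = 75.56 eV.
λ = 1240 / 75.56 = 16.41 nm.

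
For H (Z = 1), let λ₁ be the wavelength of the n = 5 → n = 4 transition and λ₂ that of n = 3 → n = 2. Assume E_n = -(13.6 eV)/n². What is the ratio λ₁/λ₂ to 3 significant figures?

6.17

λ ∝ 1/ΔE ∝ 1/(1/n_f² − 1/n_i²), and the Z² and hc factors cancel in the ratio.
λ₁/λ₂ = (1/2² − 1/3²)/(1/4² − 1/5²) = 0.1389/0.02250 = 6.17.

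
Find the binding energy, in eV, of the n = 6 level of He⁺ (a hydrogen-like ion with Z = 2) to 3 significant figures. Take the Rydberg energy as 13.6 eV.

E_n = −13.6 Z²/n² = −54.40/n² eV for Z = 2.
E_6 = −54.40/36 = −1.51 eV, so ionization (to E = 0) requires 1.51 eV.

1.51 eV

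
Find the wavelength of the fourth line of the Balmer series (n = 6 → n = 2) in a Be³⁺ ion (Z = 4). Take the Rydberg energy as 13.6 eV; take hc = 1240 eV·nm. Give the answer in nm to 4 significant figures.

The Balmer series terminates on n_f = 2; the fourth line has n_i = 2+4 = 6.
ΔE = 217.6 × (1/2² − 1/6²) = 48.36 eV.
λ = 1240 / 48.36 = 25.64 nm.

25.64 nm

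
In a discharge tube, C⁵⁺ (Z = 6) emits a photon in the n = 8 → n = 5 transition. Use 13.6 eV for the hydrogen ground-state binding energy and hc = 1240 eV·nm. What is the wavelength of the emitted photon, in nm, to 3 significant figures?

104 nm

For Z = 6 the level energies scale as Z², so the effective Rydberg energy is 13.6 × 36 = 489.6 eV.
ΔE = 489.6 × (1/5² − 1/8²) = 489.6 × 0.02438 = 11.93 eV.
λ = hc/ΔE = 1240 / 11.93 = 104 nm.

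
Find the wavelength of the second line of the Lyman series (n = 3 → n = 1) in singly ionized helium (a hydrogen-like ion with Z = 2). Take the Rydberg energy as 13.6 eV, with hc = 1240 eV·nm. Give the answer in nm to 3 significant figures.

25.6 nm

The Lyman series terminates on n_f = 1; the second line has n_i = 1+2 = 3.
ΔE = 54.40 × (1/1² − 1/3²) = 48.36 eV.
λ = 1240 / 48.36 = 25.6 nm.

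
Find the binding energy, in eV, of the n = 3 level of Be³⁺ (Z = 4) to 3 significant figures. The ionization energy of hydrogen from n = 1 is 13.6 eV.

E_n = −13.6 Z²/n² = −217.6/n² eV for Z = 4.
E_3 = −217.6/9 = −24.2 eV, so ionization (to E = 0) requires 24.2 eV.

24.2 eV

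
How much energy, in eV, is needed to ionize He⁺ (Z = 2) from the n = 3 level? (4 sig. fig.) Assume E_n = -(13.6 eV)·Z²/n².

E_n = −13.6 Z²/n² = −54.40/n² eV for Z = 2.
E_3 = −54.40/9 = −6.044 eV, so ionization (to E = 0) requires 6.044 eV.

6.044 eV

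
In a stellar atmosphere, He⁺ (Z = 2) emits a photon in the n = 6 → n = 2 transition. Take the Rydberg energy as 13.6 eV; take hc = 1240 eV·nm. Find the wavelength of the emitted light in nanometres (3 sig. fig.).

For Z = 2 the level energies scale as Z², so the effective Rydberg energy is 13.6 × 4 = 54.40 eV.
ΔE = 54.40 × (1/2² − 1/6²) = 54.40 × 0.2222 = 12.09 eV.
λ = hc/ΔE = 1240 / 12.09 = 103 nm.

103 nm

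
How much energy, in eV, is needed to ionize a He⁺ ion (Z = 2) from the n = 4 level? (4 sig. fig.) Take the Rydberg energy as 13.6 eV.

3.400 eV

E_n = −13.6 Z²/n² = −54.40/n² eV for Z = 2.
E_4 = −54.40/16 = −3.400 eV, so ionization (to E = 0) requires 3.400 eV.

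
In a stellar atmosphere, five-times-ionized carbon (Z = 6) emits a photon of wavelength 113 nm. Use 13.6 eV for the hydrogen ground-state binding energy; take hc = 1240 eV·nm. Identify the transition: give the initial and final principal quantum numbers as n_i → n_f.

n_i = 5, n_f = 4

The photon energy is ΔE = hc/λ = 1240 / 113 = 10.97 eV.
With Z = 6, ΔE = 489.6 × (1/n_f² − 1/n_i²), so 1/n_f² − 1/n_i² = 0.02241.
Trying n_f = 4 gives 1/n_i² = 0.04009, i.e. n_i ≈ 5; this pair matches.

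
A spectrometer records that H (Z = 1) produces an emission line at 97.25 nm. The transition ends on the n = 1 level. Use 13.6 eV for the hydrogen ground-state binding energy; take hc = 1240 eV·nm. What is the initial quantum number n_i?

n_i = 4

The photon energy is ΔE = hc/λ = 1240 / 97.25 = 12.75 eV.
With Z = 1, ΔE = 13.60 × (1/n_f² − 1/n_i²), so 1/n_f² − 1/n_i² = 0.9375.
With n_f = 1: 1/n_i² = 1/1 − 0.9375 = 0.06245, so n_i ≈ 4.00.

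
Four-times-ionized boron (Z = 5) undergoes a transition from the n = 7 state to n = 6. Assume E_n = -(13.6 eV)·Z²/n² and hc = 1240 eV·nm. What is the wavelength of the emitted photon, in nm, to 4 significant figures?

494.9 nm

For Z = 5 the level energies scale as Z², so the effective Rydberg energy is 13.6 × 25 = 340.0 eV.
ΔE = 340.0 × (1/6² − 1/7²) = 340.0 × 0.007370 = 2.506 eV.
λ = hc/ΔE = 1240 / 2.506 = 494.9 nm.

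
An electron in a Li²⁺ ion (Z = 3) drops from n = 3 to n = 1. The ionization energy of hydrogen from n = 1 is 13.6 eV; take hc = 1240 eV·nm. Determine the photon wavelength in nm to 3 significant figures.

11.4 nm

For Z = 3 the level energies scale as Z², so the effective Rydberg energy is 13.6 × 9 = 122.4 eV.
ΔE = 122.4 × (1/1² − 1/3²) = 122.4 × 0.8889 = 108.8 eV.
λ = hc/ΔE = 1240 / 108.8 = 11.4 nm.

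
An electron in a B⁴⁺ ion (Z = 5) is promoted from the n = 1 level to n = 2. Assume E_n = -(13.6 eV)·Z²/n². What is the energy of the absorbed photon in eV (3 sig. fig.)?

255 eV

The Bohr energies scale as Z², so for Z = 5: E_n = −340.0/n² eV.
E_2 = −340.0/4 = −85.00 eV and E_1 = −340.0/1 = −340.0 eV.
The photon energy is |E_2 − E_1| = 255 eV.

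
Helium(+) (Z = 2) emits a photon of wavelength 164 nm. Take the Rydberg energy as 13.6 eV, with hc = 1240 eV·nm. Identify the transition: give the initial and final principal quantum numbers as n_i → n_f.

n_i = 3, n_f = 2

The photon energy is ΔE = hc/λ = 1240 / 164 = 7.561 eV.
With Z = 2, ΔE = 54.40 × (1/n_f² − 1/n_i²), so 1/n_f² − 1/n_i² = 0.1390.
Trying n_f = 2 gives 1/n_i² = 0.1110, i.e. n_i ≈ 3; this pair matches.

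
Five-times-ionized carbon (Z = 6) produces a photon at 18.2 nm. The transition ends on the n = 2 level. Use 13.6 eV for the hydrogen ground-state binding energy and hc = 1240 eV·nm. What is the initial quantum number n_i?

The photon energy is ΔE = hc/λ = 1240 / 18.2 = 68.13 eV.
With Z = 6, ΔE = 489.6 × (1/n_f² − 1/n_i²), so 1/n_f² − 1/n_i² = 0.1392.
With n_f = 2: 1/n_i² = 1/4 − 0.1392 = 0.1108, so n_i ≈ 3.00.

n_i = 3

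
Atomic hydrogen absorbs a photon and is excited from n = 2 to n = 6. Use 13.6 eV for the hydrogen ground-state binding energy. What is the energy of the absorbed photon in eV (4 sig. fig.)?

E_6 = −13.60/36 = −0.3778 eV and E_2 = −13.60/4 = −3.400 eV.
The photon energy is |E_6 − E_2| = 3.022 eV.

3.022 eV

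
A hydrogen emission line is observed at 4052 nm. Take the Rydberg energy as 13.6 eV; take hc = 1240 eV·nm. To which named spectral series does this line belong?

ΔE = 1240/4052 = 0.3060 eV.
This matches 13.6 × (1/4² − 1/5²), so n_f = 4: the Brackett series.

Brackett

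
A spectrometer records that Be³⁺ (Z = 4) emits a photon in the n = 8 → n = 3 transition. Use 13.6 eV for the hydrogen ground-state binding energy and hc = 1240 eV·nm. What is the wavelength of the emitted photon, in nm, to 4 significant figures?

59.68 nm

For Z = 4 the level energies scale as Z², so the effective Rydberg energy is 13.6 × 16 = 217.6 eV.
ΔE = 217.6 × (1/3² − 1/8²) = 217.6 × 0.09549 = 20.78 eV.
λ = hc/ΔE = 1240 / 20.78 = 59.68 nm.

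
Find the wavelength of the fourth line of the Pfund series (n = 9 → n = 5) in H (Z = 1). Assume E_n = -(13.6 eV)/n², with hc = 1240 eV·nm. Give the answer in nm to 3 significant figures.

3300 nm

The Pfund series terminates on n_f = 5; the fourth line has n_i = 5+4 = 9.
ΔE = 13.60 × (1/5² − 1/9²) = 0.3761 eV.
λ = 1240 / 0.3761 = 3300 nm.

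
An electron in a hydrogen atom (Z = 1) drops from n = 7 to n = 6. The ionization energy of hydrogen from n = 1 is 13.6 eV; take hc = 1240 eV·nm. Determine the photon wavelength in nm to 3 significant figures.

12400 nm

ΔE = 13.60 × (1/6² − 1/7²) = 13.60 × 0.007370 = 0.1002 eV.
λ = hc/ΔE = 1240 / 0.1002 = 12400 nm.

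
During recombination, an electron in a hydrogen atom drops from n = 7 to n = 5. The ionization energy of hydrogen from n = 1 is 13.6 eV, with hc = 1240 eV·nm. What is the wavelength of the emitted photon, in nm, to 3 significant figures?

4650 nm

ΔE = 13.60 × (1/5² − 1/7²) = 13.60 × 0.01959 = 0.2664 eV.
λ = hc/ΔE = 1240 / 0.2664 = 4650 nm.
This line belongs to the Pfund series.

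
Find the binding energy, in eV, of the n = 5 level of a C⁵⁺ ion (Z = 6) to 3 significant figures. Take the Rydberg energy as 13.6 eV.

19.6 eV

E_n = −13.6 Z²/n² = −489.6/n² eV for Z = 6.
E_5 = −489.6/25 = −19.6 eV, so ionization (to E = 0) requires 19.6 eV.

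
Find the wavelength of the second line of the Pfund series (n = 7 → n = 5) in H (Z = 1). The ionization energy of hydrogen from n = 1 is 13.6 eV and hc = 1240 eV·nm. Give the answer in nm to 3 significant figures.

4650 nm

The Pfund series terminates on n_f = 5; the second line has n_i = 5+2 = 7.
ΔE = 13.60 × (1/5² − 1/7²) = 0.2664 eV.
λ = 1240 / 0.2664 = 4650 nm.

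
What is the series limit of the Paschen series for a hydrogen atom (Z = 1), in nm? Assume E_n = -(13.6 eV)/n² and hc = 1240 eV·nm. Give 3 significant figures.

821 nm

The Paschen series has lower level n_f = 3; the series limit corresponds to n_i → ∞.
ΔE_max = 13.6 × 1 / 3² = 1.511 eV.
λ_min = 1240 / 1.511 = 821 nm.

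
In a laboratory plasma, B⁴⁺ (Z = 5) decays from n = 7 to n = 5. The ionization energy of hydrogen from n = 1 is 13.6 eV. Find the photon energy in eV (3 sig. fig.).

6.66 eV

The Bohr energies scale as Z², so for Z = 5: E_n = −340.0/n² eV.
E_7 = −340.0/49 = −6.939 eV and E_5 = −340.0/25 = −13.60 eV.
The photon energy is |E_7 − E_5| = 6.66 eV.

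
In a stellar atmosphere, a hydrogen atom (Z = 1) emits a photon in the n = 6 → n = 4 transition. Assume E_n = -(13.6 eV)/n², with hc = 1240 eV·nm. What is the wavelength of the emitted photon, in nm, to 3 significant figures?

2630 nm

ΔE = 13.60 × (1/4² − 1/6²) = 13.60 × 0.03472 = 0.4722 eV.
λ = hc/ΔE = 1240 / 0.4722 = 2630 nm.
This line belongs to the Brackett series.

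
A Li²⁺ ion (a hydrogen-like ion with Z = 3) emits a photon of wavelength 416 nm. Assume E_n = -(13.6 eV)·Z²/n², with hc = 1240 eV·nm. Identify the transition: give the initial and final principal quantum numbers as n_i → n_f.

n_i = 8, n_f = 5

The photon energy is ΔE = hc/λ = 1240 / 416 = 2.981 eV.
With Z = 3, ΔE = 122.4 × (1/n_f² − 1/n_i²), so 1/n_f² − 1/n_i² = 0.02435.
Trying n_f = 5 gives 1/n_i² = 0.01565, i.e. n_i ≈ 8; this pair matches.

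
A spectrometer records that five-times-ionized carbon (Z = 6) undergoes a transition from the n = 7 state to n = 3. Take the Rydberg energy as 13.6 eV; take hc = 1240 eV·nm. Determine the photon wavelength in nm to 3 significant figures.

27.9 nm

For Z = 6 the level energies scale as Z², so the effective Rydberg energy is 13.6 × 36 = 489.6 eV.
ΔE = 489.6 × (1/3² − 1/7²) = 489.6 × 0.09070 = 44.41 eV.
λ = hc/ΔE = 1240 / 44.41 = 27.9 nm.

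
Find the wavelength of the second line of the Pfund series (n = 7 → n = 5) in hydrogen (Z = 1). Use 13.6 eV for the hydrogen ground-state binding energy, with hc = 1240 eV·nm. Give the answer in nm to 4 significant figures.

The Pfund series terminates on n_f = 5; the second line has n_i = 5+2 = 7.
ΔE = 13.60 × (1/5² − 1/7²) = 0.2664 eV.
λ = 1240 / 0.2664 = 4654 nm.

4654 nm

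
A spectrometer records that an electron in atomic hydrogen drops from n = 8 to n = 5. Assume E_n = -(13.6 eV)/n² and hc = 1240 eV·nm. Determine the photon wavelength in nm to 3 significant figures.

ΔE = 13.60 × (1/5² − 1/8²) = 13.60 × 0.02438 = 0.3315 eV.
λ = hc/ΔE = 1240 / 0.3315 = 3740 nm.

3740 nm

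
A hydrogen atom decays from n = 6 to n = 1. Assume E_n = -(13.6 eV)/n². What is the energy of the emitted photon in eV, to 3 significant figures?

13.2 eV

E_6 = −13.60/36 = −0.3778 eV and E_1 = −13.60/1 = −13.60 eV.
The photon energy is |E_6 − E_1| = 13.2 eV.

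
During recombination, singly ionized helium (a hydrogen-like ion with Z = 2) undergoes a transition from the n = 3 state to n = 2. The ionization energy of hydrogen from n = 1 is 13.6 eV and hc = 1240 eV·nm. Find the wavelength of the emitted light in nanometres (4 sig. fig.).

For Z = 2 the level energies scale as Z², so the effective Rydberg energy is 13.6 × 4 = 54.40 eV.
ΔE = 54.40 × (1/2² − 1/3²) = 54.40 × 0.1389 = 7.556 eV.
λ = hc/ΔE = 1240 / 7.556 = 164.1 nm.

164.1 nm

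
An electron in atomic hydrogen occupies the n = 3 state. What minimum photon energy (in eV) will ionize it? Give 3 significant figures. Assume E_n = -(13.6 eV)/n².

1.51 eV

E_3 = −13.60/9 = −1.51 eV, so ionization (to E = 0) requires 1.51 eV.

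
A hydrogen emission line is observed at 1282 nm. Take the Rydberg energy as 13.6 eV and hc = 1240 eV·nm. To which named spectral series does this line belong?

ΔE = 1240/1282 = 0.9672 eV.
This matches 13.6 × (1/3² − 1/5²), so n_f = 3: the Paschen series.

Paschen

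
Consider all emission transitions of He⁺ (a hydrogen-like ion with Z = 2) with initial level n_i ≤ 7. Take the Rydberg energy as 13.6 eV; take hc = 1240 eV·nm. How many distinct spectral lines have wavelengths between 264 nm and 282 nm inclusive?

Enumerate all n_i → n_f pairs with 1 ≤ n_f < n_i ≤ 7 and compute λ = 1240 / [13.6·4·(1/n_f² − 1/n_i²)].
Lines falling in [264, 282] nm: 6→3 (273.5 nm).

1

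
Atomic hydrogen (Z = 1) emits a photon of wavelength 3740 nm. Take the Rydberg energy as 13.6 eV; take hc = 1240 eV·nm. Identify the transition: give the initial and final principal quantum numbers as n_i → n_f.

n_i = 8, n_f = 5

The photon energy is ΔE = hc/λ = 1240 / 3740 = 0.3316 eV.
With Z = 1, ΔE = 13.60 × (1/n_f² − 1/n_i²), so 1/n_f² − 1/n_i² = 0.02438.
Trying n_f = 5 gives 1/n_i² = 0.01562, i.e. n_i ≈ 8; this pair matches.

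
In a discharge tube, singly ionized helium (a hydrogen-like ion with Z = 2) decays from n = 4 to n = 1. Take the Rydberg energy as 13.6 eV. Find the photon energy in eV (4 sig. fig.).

51.00 eV

The Bohr energies scale as Z², so for Z = 2: E_n = −54.40/n² eV.
E_4 = −54.40/16 = −3.400 eV and E_1 = −54.40/1 = −54.40 eV.
The photon energy is |E_4 − E_1| = 51.00 eV.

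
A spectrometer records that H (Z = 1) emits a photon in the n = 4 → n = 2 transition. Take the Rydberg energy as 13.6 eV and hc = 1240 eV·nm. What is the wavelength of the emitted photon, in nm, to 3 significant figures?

ΔE = 13.60 × (1/2² − 1/4²) = 13.60 × 0.1875 = 2.550 eV.
λ = hc/ΔE = 1240 / 2.550 = 486 nm.

486 nm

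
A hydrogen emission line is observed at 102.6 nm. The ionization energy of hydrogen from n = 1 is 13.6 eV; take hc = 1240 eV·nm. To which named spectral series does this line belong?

Lyman

ΔE = 1240/102.6 = 12.09 eV.
This matches 13.6 × (1/1² − 1/3²), so n_f = 1: the Lyman series.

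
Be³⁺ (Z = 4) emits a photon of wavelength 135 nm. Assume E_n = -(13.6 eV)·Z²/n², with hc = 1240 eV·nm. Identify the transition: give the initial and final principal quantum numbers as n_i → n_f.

n_i = 7, n_f = 4

The photon energy is ΔE = hc/λ = 1240 / 135 = 9.185 eV.
With Z = 4, ΔE = 217.6 × (1/n_f² − 1/n_i²), so 1/n_f² − 1/n_i² = 0.04221.
Trying n_f = 4 gives 1/n_i² = 0.02029, i.e. n_i ≈ 7; this pair matches.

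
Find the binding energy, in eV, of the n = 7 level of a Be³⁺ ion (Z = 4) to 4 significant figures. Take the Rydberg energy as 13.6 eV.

4.441 eV

E_n = −13.6 Z²/n² = −217.6/n² eV for Z = 4.
E_7 = −217.6/49 = −4.441 eV, so ionization (to E = 0) requires 4.441 eV.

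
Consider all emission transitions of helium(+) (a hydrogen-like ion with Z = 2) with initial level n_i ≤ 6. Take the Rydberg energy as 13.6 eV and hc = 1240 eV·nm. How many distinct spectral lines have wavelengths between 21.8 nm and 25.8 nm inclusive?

Enumerate all n_i → n_f pairs with 1 ≤ n_f < n_i ≤ 6 and compute λ = 1240 / [13.6·4·(1/n_f² − 1/n_i²)].
Lines falling in [21.8, 25.8] nm: 6→1 (23.45 nm), 5→1 (23.74 nm), 4→1 (24.31 nm), 3→1 (25.64 nm).

4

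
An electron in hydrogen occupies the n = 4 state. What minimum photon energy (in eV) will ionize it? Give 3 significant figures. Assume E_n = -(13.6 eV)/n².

E_4 = −13.60/16 = −0.850 eV, so ionization (to E = 0) requires 0.850 eV.

0.850 eV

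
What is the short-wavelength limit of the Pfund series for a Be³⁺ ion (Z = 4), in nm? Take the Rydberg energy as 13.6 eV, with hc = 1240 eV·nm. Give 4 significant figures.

142.5 nm

The Pfund series has lower level n_f = 5; the series limit corresponds to n_i → ∞.
ΔE_max = 13.6 × 16 / 5² = 8.704 eV.
λ_min = 1240 / 8.704 = 142.5 nm.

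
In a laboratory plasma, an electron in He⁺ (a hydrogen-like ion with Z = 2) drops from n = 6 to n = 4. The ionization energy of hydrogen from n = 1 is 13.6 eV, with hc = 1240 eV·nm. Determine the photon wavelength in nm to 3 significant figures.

For Z = 2 the level energies scale as Z², so the effective Rydberg energy is 13.6 × 4 = 54.40 eV.
ΔE = 54.40 × (1/4² − 1/6²) = 54.40 × 0.03472 = 1.889 eV.
λ = hc/ΔE = 1240 / 1.889 = 656 nm.

656 nm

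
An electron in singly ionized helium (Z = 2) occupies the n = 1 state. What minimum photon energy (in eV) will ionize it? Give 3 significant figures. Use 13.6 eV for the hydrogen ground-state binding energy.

E_n = −13.6 Z²/n² = −54.40/n² eV for Z = 2.
E_1 = −54.40/1 = −54.4 eV, so ionization (to E = 0) requires 54.4 eV.

54.4 eV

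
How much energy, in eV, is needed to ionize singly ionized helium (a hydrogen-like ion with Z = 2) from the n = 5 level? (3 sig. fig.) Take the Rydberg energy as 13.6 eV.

2.18 eV

E_n = −13.6 Z²/n² = −54.40/n² eV for Z = 2.
E_5 = −54.40/25 = −2.18 eV, so ionization (to E = 0) requires 2.18 eV.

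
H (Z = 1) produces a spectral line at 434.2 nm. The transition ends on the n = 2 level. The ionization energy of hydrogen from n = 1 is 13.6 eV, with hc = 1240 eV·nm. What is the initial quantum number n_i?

The photon energy is ΔE = hc/λ = 1240 / 434.2 = 2.856 eV.
With Z = 1, ΔE = 13.60 × (1/n_f² − 1/n_i²), so 1/n_f² − 1/n_i² = 0.2100.
With n_f = 2: 1/n_i² = 1/4 − 0.2100 = 0.04001, so n_i ≈ 5.00.

n_i = 5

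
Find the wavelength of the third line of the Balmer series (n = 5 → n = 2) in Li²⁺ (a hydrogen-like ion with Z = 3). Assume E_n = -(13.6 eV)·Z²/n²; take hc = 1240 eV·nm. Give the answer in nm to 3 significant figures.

The Balmer series terminates on n_f = 2; the third line has n_i = 2+3 = 5.
ΔE = 122.4 × (1/2² − 1/5²) = 25.70 eV.
λ = 1240 / 25.70 = 48.2 nm.

48.2 nm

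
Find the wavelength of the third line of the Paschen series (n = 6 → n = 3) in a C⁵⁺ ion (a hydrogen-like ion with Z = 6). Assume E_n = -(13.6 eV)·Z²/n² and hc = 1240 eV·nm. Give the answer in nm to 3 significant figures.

The Paschen series terminates on n_f = 3; the third line has n_i = 3+3 = 6.
ΔE = 489.6 × (1/3² − 1/6²) = 40.80 eV.
λ = 1240 / 40.80 = 30.4 nm.

30.4 nm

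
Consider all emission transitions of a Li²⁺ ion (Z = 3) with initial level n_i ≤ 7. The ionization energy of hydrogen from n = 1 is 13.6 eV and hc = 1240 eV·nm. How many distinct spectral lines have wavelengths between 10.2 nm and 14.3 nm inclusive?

Enumerate all n_i → n_f pairs with 1 ≤ n_f < n_i ≤ 7 and compute λ = 1240 / [13.6·9·(1/n_f² − 1/n_i²)].
Lines falling in [10.2, 14.3] nm: 7→1 (10.34 nm), 6→1 (10.42 nm), 5→1 (10.55 nm), 4→1 (10.81 nm), 3→1 (11.40 nm), 2→1 (13.51 nm).

6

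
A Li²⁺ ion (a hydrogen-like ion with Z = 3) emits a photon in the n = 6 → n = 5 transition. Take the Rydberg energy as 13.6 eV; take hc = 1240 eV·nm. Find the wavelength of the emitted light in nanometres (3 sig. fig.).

For Z = 3 the level energies scale as Z², so the effective Rydberg energy is 13.6 × 9 = 122.4 eV.
ΔE = 122.4 × (1/5² − 1/6²) = 122.4 × 0.01222 = 1.496 eV.
λ = hc/ΔE = 1240 / 1.496 = 829 nm.

829 nm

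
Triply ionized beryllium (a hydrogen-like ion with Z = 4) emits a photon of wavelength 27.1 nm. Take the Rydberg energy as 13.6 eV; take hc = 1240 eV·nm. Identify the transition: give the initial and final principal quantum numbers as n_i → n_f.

n_i = 5, n_f = 2

The photon energy is ΔE = hc/λ = 1240 / 27.1 = 45.76 eV.
With Z = 4, ΔE = 217.6 × (1/n_f² − 1/n_i²), so 1/n_f² − 1/n_i² = 0.2103.
Trying n_f = 2 gives 1/n_i² = 0.03972, i.e. n_i ≈ 5; this pair matches.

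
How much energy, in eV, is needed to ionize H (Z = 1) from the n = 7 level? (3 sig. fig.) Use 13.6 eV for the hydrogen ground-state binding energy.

0.278 eV

E_7 = −13.60/49 = −0.278 eV, so ionization (to E = 0) requires 0.278 eV.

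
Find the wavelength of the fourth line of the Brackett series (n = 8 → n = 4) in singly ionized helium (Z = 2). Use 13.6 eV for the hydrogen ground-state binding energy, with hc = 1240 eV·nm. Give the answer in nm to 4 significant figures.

The Brackett series terminates on n_f = 4; the fourth line has n_i = 4+4 = 8.
ΔE = 54.40 × (1/4² − 1/8²) = 2.550 eV.
λ = 1240 / 2.550 = 486.3 nm.

486.3 nm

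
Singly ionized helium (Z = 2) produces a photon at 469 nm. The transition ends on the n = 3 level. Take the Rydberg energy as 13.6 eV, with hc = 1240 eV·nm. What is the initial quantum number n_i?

n_i = 4

The photon energy is ΔE = hc/λ = 1240 / 469 = 2.644 eV.
With Z = 2, ΔE = 54.40 × (1/n_f² − 1/n_i²), so 1/n_f² − 1/n_i² = 0.04860.
With n_f = 3: 1/n_i² = 1/9 − 0.04860 = 0.06251, so n_i ≈ 4.00.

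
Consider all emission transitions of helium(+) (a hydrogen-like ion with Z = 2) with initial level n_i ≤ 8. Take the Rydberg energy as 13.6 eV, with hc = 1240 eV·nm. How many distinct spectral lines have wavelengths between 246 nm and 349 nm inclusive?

3

Enumerate all n_i → n_f pairs with 1 ≤ n_f < n_i ≤ 8 and compute λ = 1240 / [13.6·4·(1/n_f² − 1/n_i²)].
Lines falling in [246, 349] nm: 7→3 (251.3 nm), 6→3 (273.5 nm), 5→3 (320.5 nm).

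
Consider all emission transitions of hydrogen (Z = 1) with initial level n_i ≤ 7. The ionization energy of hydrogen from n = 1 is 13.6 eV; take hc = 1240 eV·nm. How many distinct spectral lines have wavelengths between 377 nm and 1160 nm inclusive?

7

Enumerate all n_i → n_f pairs with 1 ≤ n_f < n_i ≤ 7 and compute λ = 1240 / [13.6·1·(1/n_f² − 1/n_i²)].
Lines falling in [377, 1160] nm: 7→2 (397.1 nm), 6→2 (410.3 nm), 5→2 (434.2 nm), 4→2 (486.3 nm), 3→2 (656.5 nm), 7→3 (1005 nm), 6→3 (1094 nm).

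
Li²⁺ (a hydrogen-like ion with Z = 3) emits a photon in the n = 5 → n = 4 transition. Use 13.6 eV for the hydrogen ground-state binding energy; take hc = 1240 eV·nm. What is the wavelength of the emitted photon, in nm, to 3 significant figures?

450 nm

For Z = 3 the level energies scale as Z², so the effective Rydberg energy is 13.6 × 9 = 122.4 eV.
ΔE = 122.4 × (1/4² − 1/5²) = 122.4 × 0.02250 = 2.754 eV.
λ = hc/ΔE = 1240 / 2.754 = 450 nm.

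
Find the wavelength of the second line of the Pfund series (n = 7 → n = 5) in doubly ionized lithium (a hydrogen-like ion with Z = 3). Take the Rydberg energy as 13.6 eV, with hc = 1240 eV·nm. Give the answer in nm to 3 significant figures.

The Pfund series terminates on n_f = 5; the second line has n_i = 5+2 = 7.
ΔE = 122.4 × (1/5² − 1/7²) = 2.398 eV.
λ = 1240 / 2.398 = 517 nm.

517 nm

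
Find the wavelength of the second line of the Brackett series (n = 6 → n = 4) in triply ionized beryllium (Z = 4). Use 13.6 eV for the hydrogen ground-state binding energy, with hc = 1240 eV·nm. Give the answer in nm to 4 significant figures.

The Brackett series terminates on n_f = 4; the second line has n_i = 4+2 = 6.
ΔE = 217.6 × (1/4² − 1/6²) = 7.556 eV.
λ = 1240 / 7.556 = 164.1 nm.

164.1 nm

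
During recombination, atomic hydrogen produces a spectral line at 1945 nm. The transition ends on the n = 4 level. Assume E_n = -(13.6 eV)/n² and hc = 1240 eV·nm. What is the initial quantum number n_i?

n_i = 8

The photon energy is ΔE = hc/λ = 1240 / 1945 = 0.6375 eV.
With Z = 1, ΔE = 13.60 × (1/n_f² − 1/n_i²), so 1/n_f² − 1/n_i² = 0.04688.
With n_f = 4: 1/n_i² = 1/16 − 0.04688 = 0.01562, so n_i ≈ 8.00.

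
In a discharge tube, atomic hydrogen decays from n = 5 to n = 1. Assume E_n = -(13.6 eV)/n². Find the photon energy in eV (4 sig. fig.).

13.06 eV

E_5 = −13.60/25 = −0.5440 eV and E_1 = −13.60/1 = −13.60 eV.
The photon energy is |E_5 − E_1| = 13.06 eV.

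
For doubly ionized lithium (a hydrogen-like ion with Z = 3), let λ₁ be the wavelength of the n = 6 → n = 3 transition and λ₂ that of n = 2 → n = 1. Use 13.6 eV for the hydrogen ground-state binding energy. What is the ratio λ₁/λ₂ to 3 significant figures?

9.00

λ ∝ 1/ΔE ∝ 1/(1/n_f² − 1/n_i²), and the Z² and hc factors cancel in the ratio.
λ₁/λ₂ = (1/1² − 1/2²)/(1/3² − 1/6²) = 0.7500/0.08333 = 9.00.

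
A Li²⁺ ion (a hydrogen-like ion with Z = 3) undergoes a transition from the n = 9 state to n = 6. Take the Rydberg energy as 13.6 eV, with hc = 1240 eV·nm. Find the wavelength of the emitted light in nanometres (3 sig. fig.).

For Z = 3 the level energies scale as Z², so the effective Rydberg energy is 13.6 × 9 = 122.4 eV.
ΔE = 122.4 × (1/6² − 1/9²) = 122.4 × 0.01543 = 1.889 eV.
λ = hc/ΔE = 1240 / 1.889 = 656 nm.

656 nm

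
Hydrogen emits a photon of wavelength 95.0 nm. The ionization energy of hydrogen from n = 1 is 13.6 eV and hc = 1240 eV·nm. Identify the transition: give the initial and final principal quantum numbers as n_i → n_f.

n_i = 5, n_f = 1

The photon energy is ΔE = hc/λ = 1240 / 95.0 = 13.05 eV.
With Z = 1, ΔE = 13.60 × (1/n_f² − 1/n_i²), so 1/n_f² − 1/n_i² = 0.9598.
Trying n_f = 1 gives 1/n_i² = 0.04025, i.e. n_i ≈ 5; this pair matches.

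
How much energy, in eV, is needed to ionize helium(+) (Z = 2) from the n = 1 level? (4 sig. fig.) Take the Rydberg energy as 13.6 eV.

54.40 eV

E_n = −13.6 Z²/n² = −54.40/n² eV for Z = 2.
E_1 = −54.40/1 = −54.40 eV, so ionization (to E = 0) requires 54.40 eV.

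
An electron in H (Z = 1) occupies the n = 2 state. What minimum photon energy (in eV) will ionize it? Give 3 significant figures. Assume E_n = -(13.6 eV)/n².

E_2 = −13.60/4 = −3.40 eV, so ionization (to E = 0) requires 3.40 eV.

3.40 eV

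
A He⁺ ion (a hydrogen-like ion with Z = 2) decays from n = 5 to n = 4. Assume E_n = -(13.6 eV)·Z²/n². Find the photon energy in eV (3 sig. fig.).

1.22 eV

The Bohr energies scale as Z², so for Z = 2: E_n = −54.40/n² eV.
E_5 = −54.40/25 = −2.176 eV and E_4 = −54.40/16 = −3.400 eV.
The photon energy is |E_5 − E_4| = 1.22 eV.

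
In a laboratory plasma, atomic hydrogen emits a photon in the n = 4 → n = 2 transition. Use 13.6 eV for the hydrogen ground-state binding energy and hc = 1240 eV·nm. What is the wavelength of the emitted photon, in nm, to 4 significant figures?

ΔE = 13.60 × (1/2² − 1/4²) = 13.60 × 0.1875 = 2.550 eV.
λ = hc/ΔE = 1240 / 2.550 = 486.3 nm.
This line belongs to the Balmer series.

486.3 nm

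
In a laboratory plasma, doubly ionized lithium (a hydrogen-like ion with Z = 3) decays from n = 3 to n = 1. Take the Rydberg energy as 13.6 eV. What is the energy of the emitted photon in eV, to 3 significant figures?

The Bohr energies scale as Z², so for Z = 3: E_n = −122.4/n² eV.
E_3 = −122.4/9 = −13.60 eV and E_1 = −122.4/1 = −122.4 eV.
The photon energy is |E_3 − E_1| = 109 eV.

109 eV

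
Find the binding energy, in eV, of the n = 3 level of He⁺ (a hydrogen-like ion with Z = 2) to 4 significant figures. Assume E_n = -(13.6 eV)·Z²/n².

6.044 eV

E_n = −13.6 Z²/n² = −54.40/n² eV for Z = 2.
E_3 = −54.40/9 = −6.044 eV, so ionization (to E = 0) requires 6.044 eV.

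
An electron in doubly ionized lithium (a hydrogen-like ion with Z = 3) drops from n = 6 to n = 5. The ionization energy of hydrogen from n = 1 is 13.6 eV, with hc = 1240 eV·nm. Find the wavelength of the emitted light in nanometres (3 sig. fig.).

829 nm

For Z = 3 the level energies scale as Z², so the effective Rydberg energy is 13.6 × 9 = 122.4 eV.
ΔE = 122.4 × (1/5² − 1/6²) = 122.4 × 0.01222 = 1.496 eV.
λ = hc/ΔE = 1240 / 1.496 = 829 nm.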